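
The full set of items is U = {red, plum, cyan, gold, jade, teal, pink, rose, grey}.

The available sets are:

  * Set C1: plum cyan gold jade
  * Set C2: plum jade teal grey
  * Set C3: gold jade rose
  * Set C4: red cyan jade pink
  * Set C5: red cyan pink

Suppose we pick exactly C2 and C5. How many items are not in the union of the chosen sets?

2

Union of C2, C5 = {red, plum, cyan, jade, teal, pink, grey}.
Not covered: gold, rose — 2 items.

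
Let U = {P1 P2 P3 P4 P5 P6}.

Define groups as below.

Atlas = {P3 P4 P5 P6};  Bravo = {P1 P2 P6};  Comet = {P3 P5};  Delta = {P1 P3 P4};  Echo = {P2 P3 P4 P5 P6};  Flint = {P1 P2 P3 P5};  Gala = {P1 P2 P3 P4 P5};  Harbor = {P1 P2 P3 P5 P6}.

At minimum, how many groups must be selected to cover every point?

2

Take {Atlas, Bravo}. Their union is {P1, P2, P3, P4, P5, P6}, which is all 6 points.
No single group has all 6 points (the largest, Echo, has 5), so 2 is optimal.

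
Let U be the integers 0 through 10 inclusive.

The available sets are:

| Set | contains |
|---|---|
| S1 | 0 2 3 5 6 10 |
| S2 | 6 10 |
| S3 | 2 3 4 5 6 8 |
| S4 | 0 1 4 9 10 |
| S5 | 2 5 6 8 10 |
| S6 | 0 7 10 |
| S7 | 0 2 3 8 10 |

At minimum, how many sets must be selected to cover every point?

S3, S4, and S6 cover everything between them: the union {0, 1, 2, 3, 4, 5, 6, 7, 8, 9, 10} is all of U.
Only S4 contains 1, so S4 is forced; the remaining 6 points need at least 2 more sets (each remaining set adds at most 5) — so at least 3 sets are needed, and 3 is optimal.

3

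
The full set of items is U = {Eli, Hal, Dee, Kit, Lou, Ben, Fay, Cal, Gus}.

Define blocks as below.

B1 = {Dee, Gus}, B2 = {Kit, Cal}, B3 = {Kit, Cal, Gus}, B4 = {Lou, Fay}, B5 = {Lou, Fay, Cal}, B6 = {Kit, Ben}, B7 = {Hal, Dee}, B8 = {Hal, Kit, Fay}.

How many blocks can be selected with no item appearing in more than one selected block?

B4, B6, B7 are pairwise disjoint (B4={Lou,Fay}; B6={Kit,Ben}; B7={Hal,Dee}).
Every remaining block overlaps one of these, and no 4 of the listed blocks are pairwise disjoint, so 3 is the maximum.

3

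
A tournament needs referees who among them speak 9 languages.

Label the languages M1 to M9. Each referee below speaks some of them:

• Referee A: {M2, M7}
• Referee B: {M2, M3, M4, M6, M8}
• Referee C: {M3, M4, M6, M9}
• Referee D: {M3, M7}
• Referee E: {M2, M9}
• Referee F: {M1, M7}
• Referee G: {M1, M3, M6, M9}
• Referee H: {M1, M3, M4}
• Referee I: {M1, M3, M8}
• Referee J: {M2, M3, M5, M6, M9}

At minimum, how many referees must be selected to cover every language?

3

Take {B, F, J}. Their union is {M1, M2, M3, M4, M5, M6, M7, M8, M9}, which is all 9 languages.
Only J contains M5, so J is forced; the remaining 4 languages need at least 2 more referees (each remaining referee adds at most 2) — so at least 3 referees are needed, and 3 is optimal.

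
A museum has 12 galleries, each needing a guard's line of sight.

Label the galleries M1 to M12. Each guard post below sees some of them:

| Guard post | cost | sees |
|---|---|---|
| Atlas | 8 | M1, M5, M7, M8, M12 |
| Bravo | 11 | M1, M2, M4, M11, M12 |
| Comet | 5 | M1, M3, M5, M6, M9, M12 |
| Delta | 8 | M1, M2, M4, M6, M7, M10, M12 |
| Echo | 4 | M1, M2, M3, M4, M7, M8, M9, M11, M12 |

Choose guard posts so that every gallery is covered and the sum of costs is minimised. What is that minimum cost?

Comet, Delta, Echo together cover every gallery (Comet ∪ Delta ∪ Echo = {M1, M2, M3, M4, M5, M6, M7, M8, M9, M10, M11, M12}); total cost 5 + 8 + 4 = 17.
No covering selection has total cost below 17.

17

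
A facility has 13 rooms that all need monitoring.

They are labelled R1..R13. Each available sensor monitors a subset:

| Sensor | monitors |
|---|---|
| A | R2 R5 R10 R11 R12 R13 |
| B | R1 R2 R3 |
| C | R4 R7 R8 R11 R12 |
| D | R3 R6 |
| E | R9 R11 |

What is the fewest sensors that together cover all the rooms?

5

A and B and C and D and E together: A ∪ B ∪ C ∪ D ∪ E = {R1, R2, R3, R4, R5, R6, R7, R8, R9, R10, R11, R12, R13} — every room is covered.
No 4 of the 5 sensors cover everything (all 5 combinations miss at least one room), so 5 is optimal.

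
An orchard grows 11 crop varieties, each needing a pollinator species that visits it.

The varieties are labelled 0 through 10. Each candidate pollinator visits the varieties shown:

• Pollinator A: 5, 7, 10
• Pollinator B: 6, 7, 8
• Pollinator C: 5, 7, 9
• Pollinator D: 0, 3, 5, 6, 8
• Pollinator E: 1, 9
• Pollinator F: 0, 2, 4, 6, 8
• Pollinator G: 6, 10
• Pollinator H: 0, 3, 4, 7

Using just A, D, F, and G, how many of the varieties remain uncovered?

Union of A, D, F, G = {0, 2, 3, 4, 5, 6, 7, 8, 10}.
Not covered: 1, 9 — 2 varieties.

2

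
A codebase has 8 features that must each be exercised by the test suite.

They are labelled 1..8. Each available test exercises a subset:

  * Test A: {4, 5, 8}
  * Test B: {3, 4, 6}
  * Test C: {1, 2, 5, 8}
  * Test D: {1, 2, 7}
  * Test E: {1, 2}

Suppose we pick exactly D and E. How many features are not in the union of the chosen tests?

5

Union of D, E = {1, 2, 7}.
Not covered: 3, 4, 5, 6, 8 — 5 features.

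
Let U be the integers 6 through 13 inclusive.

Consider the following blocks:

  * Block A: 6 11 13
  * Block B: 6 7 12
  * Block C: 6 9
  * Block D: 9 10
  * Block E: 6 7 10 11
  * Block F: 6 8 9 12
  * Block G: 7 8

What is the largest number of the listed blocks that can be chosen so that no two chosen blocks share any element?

3

A, D, G are pairwise disjoint (A={6,11,13}; D={9,10}; G={7,8}).
Every remaining block overlaps one of these, and no 4 of the listed blocks are pairwise disjoint, so 3 is the maximum.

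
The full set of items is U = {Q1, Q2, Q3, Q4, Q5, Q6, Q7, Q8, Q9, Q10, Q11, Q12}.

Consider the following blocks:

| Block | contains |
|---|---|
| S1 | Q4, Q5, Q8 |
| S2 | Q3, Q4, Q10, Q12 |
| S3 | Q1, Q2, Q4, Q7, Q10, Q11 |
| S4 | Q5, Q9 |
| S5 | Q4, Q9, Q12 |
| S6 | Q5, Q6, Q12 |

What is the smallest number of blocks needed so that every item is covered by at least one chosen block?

5

Take {S1, S2, S3, S4, S6}. Their union is {Q1, Q2, Q3, Q4, Q5, Q6, Q7, Q8, Q9, Q10, Q11, Q12}, which is all 12 items.
No 4 of the 6 blocks cover everything (all 15 combinations miss at least one item), so 5 is optimal.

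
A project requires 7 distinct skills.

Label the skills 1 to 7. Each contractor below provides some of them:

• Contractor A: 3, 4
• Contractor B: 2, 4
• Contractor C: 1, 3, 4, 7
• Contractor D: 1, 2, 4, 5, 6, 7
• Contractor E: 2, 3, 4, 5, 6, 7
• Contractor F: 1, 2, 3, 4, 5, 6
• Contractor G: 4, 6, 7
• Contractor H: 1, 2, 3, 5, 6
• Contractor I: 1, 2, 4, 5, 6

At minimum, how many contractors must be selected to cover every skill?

Take {C, H}. Their union is {1, 2, 3, 4, 5, 6, 7}, which is all 7 skills.
No single contractor has all 7 skills (the largest, D, has 6), so 2 is optimal.

2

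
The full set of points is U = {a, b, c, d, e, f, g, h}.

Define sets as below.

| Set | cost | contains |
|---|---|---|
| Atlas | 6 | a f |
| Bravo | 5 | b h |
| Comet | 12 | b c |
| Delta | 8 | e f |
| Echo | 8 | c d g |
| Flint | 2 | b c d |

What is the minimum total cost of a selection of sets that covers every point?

Atlas, Bravo, Delta, Echo together cover every point (Atlas ∪ Bravo ∪ Delta ∪ Echo = {a, b, c, d, e, f, g, h}); total cost 6 + 5 + 8 + 8 = 27.
The greedy pick Flint, Atlas, Bravo, Delta, Echo costs 29; no covering selection beats 27.

27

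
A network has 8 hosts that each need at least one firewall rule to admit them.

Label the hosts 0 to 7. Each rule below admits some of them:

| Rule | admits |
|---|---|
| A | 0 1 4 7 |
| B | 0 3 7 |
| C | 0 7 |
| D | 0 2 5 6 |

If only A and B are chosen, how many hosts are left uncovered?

3

Union of A, B = {0, 1, 3, 4, 7}.
Not covered: 2, 5, 6 — 3 hosts.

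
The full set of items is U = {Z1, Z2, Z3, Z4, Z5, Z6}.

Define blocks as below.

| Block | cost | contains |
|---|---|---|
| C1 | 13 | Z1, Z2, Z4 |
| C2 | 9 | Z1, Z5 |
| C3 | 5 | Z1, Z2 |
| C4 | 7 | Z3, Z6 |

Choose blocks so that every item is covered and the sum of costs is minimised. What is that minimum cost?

29

C1, C2, C4 together cover every item (C1 ∪ C2 ∪ C4 = {Z1, Z2, Z3, Z4, Z5, Z6}); total cost 13 + 9 + 7 = 29.
The greedy pick C3, C4, C2, C1 costs 34; no covering selection beats 29.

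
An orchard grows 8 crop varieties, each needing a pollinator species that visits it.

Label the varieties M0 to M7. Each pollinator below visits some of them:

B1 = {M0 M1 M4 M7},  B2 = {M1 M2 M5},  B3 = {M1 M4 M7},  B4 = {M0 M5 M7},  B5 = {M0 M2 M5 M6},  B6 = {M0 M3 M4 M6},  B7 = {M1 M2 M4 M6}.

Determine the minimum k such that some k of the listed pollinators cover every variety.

3

B2 and B3 and B6 together: B2 ∪ B3 ∪ B6 = {M0, M1, M2, M3, M4, M5, M6, M7} — every variety is covered.
Only B6 contains M3, so B6 is forced; the remaining 4 varieties need at least 2 more pollinators (each remaining pollinator adds at most 3) — so at least 3 pollinators are needed, and 3 is optimal.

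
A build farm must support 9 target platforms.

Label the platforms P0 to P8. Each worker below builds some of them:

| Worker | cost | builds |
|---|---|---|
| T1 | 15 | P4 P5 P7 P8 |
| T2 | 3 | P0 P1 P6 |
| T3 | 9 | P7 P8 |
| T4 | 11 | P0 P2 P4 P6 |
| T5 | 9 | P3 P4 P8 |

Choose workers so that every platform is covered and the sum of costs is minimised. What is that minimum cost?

T1, T2, T4, T5 together cover every platform (T1 ∪ T2 ∪ T4 ∪ T5 = {P0, P1, P2, P3, P4, P5, P6, P7, P8}); total cost 15 + 3 + 11 + 9 = 38.
No covering selection has total cost below 38.

38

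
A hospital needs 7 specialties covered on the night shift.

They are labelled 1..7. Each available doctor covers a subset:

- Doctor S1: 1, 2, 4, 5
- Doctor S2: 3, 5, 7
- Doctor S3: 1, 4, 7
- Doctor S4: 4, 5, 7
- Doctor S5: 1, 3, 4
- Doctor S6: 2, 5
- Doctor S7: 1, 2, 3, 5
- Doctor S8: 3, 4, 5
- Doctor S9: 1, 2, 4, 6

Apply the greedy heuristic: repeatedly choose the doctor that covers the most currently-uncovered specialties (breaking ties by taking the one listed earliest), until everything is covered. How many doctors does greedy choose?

3

Greedy: pick S1 (covers 4 new) → pick S2 (covers 2 new) → pick S9 (covers 1 new). Total picks: 3.
(The true minimum cover uses only 2 doctors, so greedy is not optimal here.)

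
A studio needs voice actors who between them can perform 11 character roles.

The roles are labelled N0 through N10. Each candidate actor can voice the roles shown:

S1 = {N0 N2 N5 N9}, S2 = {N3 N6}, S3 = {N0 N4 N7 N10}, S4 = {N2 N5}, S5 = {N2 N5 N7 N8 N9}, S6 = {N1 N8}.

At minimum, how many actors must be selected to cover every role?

4

Take {S2, S3, S5, S6}. Their union is {N0, N1, N2, N3, N4, N5, N6, N7, N8, N9, N10}, which is all 11 roles.
Only S6 contains N1, so S6 is forced; the remaining 9 roles need at least 3 more actors (each remaining actor adds at most 4) — so at least 4 actors are needed, and 4 is optimal.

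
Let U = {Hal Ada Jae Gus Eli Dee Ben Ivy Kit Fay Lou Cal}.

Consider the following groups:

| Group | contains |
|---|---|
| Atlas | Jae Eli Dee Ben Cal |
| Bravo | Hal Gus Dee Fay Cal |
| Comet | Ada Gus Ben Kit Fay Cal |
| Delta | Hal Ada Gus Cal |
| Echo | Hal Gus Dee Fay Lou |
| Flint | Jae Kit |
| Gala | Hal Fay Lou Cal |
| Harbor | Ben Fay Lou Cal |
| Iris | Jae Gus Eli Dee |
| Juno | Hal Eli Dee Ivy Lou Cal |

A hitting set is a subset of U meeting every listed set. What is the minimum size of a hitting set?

3

H = {Dee, Kit, Cal} meets every group (each contains at least one member of H), and |H| = 3.
No choice of 2 elements meets every group, so 3 is the minimum.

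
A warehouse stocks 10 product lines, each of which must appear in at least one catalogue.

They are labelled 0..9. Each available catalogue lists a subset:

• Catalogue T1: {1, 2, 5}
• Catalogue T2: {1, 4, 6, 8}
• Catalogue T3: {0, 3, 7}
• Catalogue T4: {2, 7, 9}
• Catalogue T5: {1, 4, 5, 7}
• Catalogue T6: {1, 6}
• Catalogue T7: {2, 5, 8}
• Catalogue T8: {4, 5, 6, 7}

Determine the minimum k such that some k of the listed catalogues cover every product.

T2 and T3 and T4 and T5 together: T2 ∪ T3 ∪ T4 ∪ T5 = {0, 1, 2, 3, 4, 5, 6, 7, 8, 9} — every product is covered.
No 3 of the 8 catalogues cover everything (all 56 combinations miss at least one product), so 4 is optimal.

4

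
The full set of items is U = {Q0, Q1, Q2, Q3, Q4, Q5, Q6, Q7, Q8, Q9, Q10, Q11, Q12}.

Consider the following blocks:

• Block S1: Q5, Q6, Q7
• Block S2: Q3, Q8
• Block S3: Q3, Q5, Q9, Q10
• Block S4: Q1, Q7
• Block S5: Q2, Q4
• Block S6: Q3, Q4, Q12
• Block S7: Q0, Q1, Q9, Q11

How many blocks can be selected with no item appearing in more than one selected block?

4

S1, S2, S5, S7 are pairwise disjoint (S1={Q5,Q6,Q7}; S2={Q3,Q8}; S5={Q2,Q4}; S7={Q0,Q1,Q9,Q11}).
Every remaining block overlaps one of these, and no 5 of the listed blocks are pairwise disjoint, so 4 is the maximum.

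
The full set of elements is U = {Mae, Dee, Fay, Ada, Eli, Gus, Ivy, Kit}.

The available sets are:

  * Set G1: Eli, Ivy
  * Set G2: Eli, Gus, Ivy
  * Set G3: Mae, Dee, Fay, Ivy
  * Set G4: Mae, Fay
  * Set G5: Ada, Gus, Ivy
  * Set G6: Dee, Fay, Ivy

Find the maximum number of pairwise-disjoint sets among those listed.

2

G1, G4 are pairwise disjoint (G1={Eli,Ivy}; G4={Mae,Fay}).
Every remaining set overlaps one of these, and no 3 of the listed sets are pairwise disjoint, so 2 is the maximum.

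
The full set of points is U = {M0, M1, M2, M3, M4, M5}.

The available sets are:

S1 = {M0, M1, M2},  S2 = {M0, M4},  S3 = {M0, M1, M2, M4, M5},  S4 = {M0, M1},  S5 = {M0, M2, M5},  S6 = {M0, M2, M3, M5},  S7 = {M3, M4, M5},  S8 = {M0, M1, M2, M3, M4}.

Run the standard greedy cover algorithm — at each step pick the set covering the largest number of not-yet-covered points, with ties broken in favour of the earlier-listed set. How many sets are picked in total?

2

Greedy: pick S3 (covers 5 new) → pick S6 (covers 1 new). Total picks: 2.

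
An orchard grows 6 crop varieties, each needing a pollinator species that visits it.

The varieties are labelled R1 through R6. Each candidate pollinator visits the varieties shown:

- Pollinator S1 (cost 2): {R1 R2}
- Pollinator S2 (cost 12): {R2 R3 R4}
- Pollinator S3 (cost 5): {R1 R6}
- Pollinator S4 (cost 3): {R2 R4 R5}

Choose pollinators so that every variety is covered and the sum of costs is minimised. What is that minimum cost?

S2, S3, S4 together cover every variety (S2 ∪ S3 ∪ S4 = {R1, R2, R3, R4, R5, R6}); total cost 12 + 5 + 3 = 20.
The greedy pick S1, S4, S3, S2 costs 22; no covering selection beats 20.

20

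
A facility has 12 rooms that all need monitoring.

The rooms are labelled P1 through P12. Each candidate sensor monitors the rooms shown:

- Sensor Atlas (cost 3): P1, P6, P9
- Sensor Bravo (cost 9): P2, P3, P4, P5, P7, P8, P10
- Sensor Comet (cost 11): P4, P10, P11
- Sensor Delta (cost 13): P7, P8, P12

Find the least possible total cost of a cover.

Atlas, Bravo, Comet, Delta together cover every room (Atlas ∪ Bravo ∪ Comet ∪ Delta = {P1, P2, P3, P4, P5, P6, P7, P8, P9, P10, P11, P12}); total cost 3 + 9 + 11 + 13 = 36.
No covering selection has total cost below 36.

36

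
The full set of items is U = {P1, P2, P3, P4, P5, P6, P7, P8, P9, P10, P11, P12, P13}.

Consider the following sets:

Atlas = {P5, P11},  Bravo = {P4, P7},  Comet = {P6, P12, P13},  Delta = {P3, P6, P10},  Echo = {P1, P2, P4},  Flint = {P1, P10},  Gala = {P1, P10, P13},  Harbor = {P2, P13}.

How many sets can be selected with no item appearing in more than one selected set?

4

Atlas, Bravo, Delta, Harbor are pairwise disjoint (Atlas={P5,P11}; Bravo={P4,P7}; Delta={P3,P6,P10}; Harbor={P2,P13}).
Every remaining set overlaps one of these, and no 5 of the listed sets are pairwise disjoint, so 4 is the maximum.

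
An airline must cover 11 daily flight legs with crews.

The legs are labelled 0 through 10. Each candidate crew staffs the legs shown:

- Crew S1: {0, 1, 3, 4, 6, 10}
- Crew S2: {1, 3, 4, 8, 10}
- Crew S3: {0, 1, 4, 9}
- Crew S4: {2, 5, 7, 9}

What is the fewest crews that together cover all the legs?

S1 and S2 and S4 together: S1 ∪ S2 ∪ S4 = {0, 1, 2, 3, 4, 5, 6, 7, 8, 9, 10} — every leg is covered.
Only S4 contains 2, so S4 is forced; the remaining 7 legs need at least 2 more crews (each remaining crew adds at most 6) — so at least 3 crews are needed, and 3 is optimal.

3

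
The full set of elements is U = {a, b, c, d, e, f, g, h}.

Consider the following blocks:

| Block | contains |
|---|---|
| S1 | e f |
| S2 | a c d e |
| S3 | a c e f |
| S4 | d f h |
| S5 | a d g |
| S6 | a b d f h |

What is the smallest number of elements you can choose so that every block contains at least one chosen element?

2

The 2 elements {a, f} hit every block.
The blocks S1, S5 are pairwise disjoint, so any hitting set needs a separate element for each — at least 2. Hence 2 is optimal.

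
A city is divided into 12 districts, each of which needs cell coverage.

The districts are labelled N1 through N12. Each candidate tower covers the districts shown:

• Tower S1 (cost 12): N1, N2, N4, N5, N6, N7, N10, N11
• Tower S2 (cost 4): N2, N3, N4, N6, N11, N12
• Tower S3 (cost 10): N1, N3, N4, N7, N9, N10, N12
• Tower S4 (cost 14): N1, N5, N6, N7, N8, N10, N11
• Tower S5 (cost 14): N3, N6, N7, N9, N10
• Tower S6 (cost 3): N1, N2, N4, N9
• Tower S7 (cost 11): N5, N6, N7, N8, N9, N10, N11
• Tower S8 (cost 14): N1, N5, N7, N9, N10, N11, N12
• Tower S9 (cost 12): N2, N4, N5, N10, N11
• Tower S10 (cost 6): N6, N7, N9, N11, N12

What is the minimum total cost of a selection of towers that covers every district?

18

S2, S6, S7 together cover every district (S2 ∪ S6 ∪ S7 = {N1, N2, N3, N4, N5, N6, N7, N8, N9, N10, N11, N12}); total cost 4 + 3 + 11 = 18.
No covering selection has total cost below 18.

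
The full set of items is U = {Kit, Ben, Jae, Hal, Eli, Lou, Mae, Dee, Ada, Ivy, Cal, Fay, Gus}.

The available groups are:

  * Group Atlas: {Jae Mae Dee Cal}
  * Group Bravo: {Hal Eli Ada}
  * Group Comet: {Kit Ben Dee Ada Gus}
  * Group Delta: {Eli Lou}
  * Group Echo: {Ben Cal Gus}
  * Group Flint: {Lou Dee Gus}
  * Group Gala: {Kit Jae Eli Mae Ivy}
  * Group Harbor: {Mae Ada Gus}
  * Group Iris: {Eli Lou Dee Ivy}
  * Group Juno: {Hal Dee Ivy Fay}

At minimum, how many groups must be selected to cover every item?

4

Atlas, Comet, Iris, and Juno cover everything between them: the union {Kit, Ben, Jae, Hal, Eli, Lou, Mae, Dee, Ada, Ivy, Cal, Fay, Gus} is all of U.
Only Juno contains Fay, so Juno is forced; the remaining 9 items need at least 3 more groups (each remaining group adds at most 4) — so at least 4 groups are needed, and 4 is optimal.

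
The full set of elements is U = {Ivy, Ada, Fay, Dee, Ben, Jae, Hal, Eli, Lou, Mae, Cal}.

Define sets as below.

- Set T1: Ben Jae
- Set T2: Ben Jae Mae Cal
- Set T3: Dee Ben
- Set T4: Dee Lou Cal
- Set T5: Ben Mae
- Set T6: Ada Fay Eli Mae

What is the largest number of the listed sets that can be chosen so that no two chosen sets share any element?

T1, T4, T6 are pairwise disjoint (T1={Ben,Jae}; T4={Dee,Lou,Cal}; T6={Ada,Fay,Eli,Mae}).
Every remaining set overlaps one of these, and no 4 of the listed sets are pairwise disjoint, so 3 is the maximum.

3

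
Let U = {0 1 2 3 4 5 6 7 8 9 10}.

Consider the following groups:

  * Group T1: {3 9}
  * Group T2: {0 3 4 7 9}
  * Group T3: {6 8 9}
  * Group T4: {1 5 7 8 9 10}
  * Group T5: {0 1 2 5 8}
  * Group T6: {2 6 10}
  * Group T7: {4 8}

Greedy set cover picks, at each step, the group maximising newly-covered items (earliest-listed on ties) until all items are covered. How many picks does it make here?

3

Greedy: pick T4 (covers 6 new) → pick T2 (covers 3 new) → pick T6 (covers 2 new). Total picks: 3.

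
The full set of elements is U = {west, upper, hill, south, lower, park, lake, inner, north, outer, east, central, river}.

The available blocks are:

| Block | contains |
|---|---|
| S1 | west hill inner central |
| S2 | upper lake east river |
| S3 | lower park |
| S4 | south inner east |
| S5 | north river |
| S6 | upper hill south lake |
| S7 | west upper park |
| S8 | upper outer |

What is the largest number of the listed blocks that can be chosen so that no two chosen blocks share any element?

S1, S3, S5, S8 are pairwise disjoint (S1={west,hill,inner,central}; S3={lower,park}; S5={north,river}; S8={upper,outer}).
Every remaining block overlaps one of these, and no 5 of the listed blocks are pairwise disjoint, so 4 is the maximum.

4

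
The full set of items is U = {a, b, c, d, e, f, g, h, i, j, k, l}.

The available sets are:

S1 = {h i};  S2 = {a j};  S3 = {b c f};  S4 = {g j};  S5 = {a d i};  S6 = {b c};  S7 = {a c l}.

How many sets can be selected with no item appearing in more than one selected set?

S1, S3, S4 are pairwise disjoint (S1={h,i}; S3={b,c,f}; S4={g,j}).
Every remaining set overlaps one of these, and no 4 of the listed sets are pairwise disjoint, so 3 is the maximum.

3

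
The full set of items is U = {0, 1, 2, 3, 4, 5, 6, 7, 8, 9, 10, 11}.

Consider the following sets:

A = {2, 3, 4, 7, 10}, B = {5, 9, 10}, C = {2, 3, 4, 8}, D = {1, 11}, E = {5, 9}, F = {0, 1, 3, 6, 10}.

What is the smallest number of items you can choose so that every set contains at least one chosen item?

3

Take H = {1, 4, 9}. Each listed set contains at least one of these, so H is a hitting set of size 3.
The sets B, C, D are pairwise disjoint, so any hitting set needs a separate item for each — at least 3. Hence 3 is optimal.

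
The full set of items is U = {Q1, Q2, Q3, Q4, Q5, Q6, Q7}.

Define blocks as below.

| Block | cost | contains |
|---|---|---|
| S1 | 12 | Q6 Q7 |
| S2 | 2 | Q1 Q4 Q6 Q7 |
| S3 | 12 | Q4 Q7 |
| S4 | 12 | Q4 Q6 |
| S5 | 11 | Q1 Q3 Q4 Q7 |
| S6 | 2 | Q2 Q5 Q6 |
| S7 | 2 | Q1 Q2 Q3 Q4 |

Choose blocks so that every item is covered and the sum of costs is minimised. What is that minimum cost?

6

S2, S6, S7 together cover every item (S2 ∪ S6 ∪ S7 = {Q1, Q2, Q3, Q4, Q5, Q6, Q7}); total cost 2 + 2 + 2 = 6.
No covering selection has total cost below 6.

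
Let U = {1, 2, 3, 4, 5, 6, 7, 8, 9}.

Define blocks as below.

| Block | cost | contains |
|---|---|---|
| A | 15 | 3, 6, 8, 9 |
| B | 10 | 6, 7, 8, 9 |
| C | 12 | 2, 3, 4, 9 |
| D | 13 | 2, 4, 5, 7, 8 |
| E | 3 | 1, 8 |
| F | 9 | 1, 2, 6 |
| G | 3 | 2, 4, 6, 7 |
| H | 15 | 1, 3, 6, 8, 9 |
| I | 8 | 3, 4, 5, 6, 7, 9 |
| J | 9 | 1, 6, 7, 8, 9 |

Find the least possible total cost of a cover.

14

E, G, I together cover every item (E ∪ G ∪ I = {1, 2, 3, 4, 5, 6, 7, 8, 9}); total cost 3 + 3 + 8 = 14.
No covering selection has total cost below 14.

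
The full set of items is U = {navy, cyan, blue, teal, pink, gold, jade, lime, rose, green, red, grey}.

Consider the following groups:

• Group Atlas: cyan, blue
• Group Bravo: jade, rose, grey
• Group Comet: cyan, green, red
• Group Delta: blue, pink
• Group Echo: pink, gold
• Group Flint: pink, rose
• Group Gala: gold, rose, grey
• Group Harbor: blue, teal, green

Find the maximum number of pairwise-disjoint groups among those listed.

3

Atlas, Bravo, Echo are pairwise disjoint (Atlas={cyan,blue}; Bravo={jade,rose,grey}; Echo={pink,gold}).
Every remaining group overlaps one of these, and no 4 of the listed groups are pairwise disjoint, so 3 is the maximum.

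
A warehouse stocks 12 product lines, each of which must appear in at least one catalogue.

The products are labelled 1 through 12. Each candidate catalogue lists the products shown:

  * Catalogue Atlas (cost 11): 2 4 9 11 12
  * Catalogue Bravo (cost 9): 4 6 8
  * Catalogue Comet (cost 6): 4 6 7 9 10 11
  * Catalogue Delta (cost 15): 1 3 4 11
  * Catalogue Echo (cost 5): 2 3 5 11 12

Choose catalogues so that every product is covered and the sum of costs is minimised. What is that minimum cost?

35

Bravo, Comet, Delta, Echo together cover every product (Bravo ∪ Comet ∪ Delta ∪ Echo = {1, 2, 3, 4, 5, 6, 7, 8, 9, 10, 11, 12}); total cost 9 + 6 + 15 + 5 = 35.
No covering selection has total cost below 35.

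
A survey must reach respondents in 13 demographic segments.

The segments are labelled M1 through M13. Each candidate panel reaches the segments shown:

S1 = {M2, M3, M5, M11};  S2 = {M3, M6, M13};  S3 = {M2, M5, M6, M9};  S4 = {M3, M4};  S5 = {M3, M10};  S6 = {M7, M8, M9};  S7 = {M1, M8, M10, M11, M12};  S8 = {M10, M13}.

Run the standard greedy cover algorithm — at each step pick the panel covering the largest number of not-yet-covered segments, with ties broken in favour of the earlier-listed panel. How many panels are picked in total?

5

Greedy: pick S7 (covers 5 new) → pick S3 (covers 4 new) → pick S2 (covers 2 new) → pick S4 (covers 1 new) → pick S6 (covers 1 new). Total picks: 5.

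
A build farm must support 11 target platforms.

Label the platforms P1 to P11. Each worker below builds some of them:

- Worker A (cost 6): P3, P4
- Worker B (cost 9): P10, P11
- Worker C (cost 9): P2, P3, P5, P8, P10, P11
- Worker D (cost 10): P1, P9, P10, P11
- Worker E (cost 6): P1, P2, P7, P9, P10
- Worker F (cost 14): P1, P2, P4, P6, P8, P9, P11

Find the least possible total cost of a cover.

C, E, F together cover every platform (C ∪ E ∪ F = {P1, P2, P3, P4, P5, P6, P7, P8, P9, P10, P11}); total cost 9 + 6 + 14 = 29.
The greedy pick E, C, A, F costs 35; no covering selection beats 29.

29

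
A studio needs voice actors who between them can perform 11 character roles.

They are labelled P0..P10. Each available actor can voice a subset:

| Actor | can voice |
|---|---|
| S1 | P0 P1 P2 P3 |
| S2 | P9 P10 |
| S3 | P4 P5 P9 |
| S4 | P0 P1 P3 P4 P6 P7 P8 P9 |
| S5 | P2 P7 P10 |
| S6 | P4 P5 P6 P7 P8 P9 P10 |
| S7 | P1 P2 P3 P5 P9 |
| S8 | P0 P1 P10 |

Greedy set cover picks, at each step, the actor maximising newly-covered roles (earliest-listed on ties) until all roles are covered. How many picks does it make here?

3

Greedy: pick S4 (covers 8 new) → pick S5 (covers 2 new) → pick S3 (covers 1 new). Total picks: 3.
(The true minimum cover uses only 2 actors, so greedy is not optimal here.)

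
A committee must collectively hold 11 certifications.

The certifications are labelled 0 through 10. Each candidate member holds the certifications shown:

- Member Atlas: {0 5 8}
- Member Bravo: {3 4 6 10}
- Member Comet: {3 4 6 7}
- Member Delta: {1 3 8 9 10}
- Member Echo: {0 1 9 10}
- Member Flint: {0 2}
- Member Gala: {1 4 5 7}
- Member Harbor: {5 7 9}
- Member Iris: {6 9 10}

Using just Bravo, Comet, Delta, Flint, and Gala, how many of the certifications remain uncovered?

0

Union of Bravo, Comet, Delta, Flint, Gala = {0, 1, 2, 3, 4, 5, 6, 7, 8, 9, 10} — that's every certification, so 0 are uncovered.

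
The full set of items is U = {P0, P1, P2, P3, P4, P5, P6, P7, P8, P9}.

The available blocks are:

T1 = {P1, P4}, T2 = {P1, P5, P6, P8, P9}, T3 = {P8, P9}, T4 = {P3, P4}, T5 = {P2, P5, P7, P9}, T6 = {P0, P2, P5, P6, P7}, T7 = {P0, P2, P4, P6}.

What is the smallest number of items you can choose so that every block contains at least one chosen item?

Take H = {P0, P4, P9}. Each listed block contains at least one of these, so H is a hitting set of size 3.
The blocks T3, T4, T6 are pairwise disjoint, so any hitting set needs a separate item for each — at least 3. Hence 3 is optimal.

3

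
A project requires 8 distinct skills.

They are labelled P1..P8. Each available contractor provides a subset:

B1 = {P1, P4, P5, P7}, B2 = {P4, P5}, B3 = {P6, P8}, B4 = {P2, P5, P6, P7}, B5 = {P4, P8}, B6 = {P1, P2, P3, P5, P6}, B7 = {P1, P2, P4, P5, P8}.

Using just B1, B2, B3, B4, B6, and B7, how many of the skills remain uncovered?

0

Union of B1, B2, B3, B4, B6, B7 = {P1, P2, P3, P4, P5, P6, P7, P8} — that's every skill, so 0 are uncovered.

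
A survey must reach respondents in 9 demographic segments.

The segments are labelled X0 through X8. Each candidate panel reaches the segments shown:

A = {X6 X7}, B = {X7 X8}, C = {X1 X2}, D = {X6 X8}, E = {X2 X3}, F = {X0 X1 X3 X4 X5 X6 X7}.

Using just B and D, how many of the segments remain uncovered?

6

Union of B, D = {X6, X7, X8}.
Not covered: X0, X1, X2, X3, X4, X5 — 6 segments.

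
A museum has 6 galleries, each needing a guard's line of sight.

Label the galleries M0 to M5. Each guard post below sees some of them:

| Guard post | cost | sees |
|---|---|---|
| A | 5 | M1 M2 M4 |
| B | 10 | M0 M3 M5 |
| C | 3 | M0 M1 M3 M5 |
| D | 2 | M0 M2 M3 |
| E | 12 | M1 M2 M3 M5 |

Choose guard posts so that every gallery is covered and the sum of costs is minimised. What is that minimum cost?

A, C together cover every gallery (A ∪ C = {M0, M1, M2, M3, M4, M5}); total cost 5 + 3 = 8.
The greedy pick D, C, A costs 10; no covering selection beats 8.

8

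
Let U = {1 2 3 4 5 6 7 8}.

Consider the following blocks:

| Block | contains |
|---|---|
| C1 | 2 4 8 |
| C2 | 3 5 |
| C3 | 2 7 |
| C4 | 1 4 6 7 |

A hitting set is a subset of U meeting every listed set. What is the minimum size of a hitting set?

Take H = {2, 3, 7}. Each listed block contains at least one of these, so H is a hitting set of size 3.
No choice of 2 elements meets every block, so 3 is the minimum.

3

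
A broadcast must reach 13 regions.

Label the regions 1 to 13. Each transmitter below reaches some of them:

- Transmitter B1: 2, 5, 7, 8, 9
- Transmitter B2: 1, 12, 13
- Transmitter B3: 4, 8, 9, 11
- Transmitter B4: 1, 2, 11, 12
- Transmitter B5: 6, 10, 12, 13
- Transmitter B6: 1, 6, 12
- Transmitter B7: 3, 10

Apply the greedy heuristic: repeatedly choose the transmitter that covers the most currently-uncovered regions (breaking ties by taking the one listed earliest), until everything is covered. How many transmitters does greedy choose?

Greedy: pick B1 (covers 5 new) → pick B5 (covers 4 new) → pick B3 (covers 2 new) → pick B2 (covers 1 new) → pick B7 (covers 1 new). Total picks: 5.

5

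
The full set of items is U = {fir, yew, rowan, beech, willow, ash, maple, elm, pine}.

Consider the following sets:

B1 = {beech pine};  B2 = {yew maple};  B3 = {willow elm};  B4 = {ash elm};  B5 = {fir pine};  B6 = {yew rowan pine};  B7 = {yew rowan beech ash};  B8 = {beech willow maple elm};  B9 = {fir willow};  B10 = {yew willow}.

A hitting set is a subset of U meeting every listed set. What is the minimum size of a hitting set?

4

Take H = {fir, yew, elm, pine}. Each listed set contains at least one of these, so H is a hitting set of size 4.
The sets B1, B2, B4, B9 are pairwise disjoint, so any hitting set needs a separate item for each — at least 4. Hence 4 is optimal.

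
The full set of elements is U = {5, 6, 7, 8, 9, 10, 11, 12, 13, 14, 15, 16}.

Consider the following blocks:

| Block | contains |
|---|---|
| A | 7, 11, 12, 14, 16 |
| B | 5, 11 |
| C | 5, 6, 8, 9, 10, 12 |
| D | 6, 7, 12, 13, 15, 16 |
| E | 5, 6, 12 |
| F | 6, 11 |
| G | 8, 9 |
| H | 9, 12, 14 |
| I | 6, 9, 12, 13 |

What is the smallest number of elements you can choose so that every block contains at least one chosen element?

3

T = {6, 9, 11} meets every block (each contains at least one member of T), and |T| = 3.
The blocks B, D, G are pairwise disjoint, so any hitting set needs a separate element for each — at least 3. Hence 3 is optimal.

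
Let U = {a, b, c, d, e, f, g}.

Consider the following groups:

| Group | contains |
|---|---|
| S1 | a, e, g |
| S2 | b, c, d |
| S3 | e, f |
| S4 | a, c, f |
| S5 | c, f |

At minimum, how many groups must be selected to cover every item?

3

S1, S2, and S4 cover everything between them: the union {a, b, c, d, e, f, g} is all of U.
Each group has at most 3 items, and 2·3 = 6 < 7 — so at least 3 groups are needed, and 3 is optimal.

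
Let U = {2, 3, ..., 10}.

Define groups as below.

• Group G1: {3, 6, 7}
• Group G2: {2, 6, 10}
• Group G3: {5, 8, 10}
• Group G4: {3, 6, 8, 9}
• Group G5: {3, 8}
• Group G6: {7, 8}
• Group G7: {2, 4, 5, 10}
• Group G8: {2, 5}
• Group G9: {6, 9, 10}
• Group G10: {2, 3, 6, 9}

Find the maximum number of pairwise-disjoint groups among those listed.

3

G6, G8, G9 are pairwise disjoint (G6={7,8}; G8={2,5}; G9={6,9,10}).
Every remaining group overlaps one of these, and no 4 of the listed groups are pairwise disjoint, so 3 is the maximum.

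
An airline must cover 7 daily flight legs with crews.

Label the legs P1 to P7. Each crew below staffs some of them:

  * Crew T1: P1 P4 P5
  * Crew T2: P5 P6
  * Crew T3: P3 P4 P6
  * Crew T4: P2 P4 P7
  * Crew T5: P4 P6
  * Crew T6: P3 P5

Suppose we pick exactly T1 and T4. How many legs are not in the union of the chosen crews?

Union of T1, T4 = {P1, P2, P4, P5, P7}.
Not covered: P3, P6 — 2 legs.

2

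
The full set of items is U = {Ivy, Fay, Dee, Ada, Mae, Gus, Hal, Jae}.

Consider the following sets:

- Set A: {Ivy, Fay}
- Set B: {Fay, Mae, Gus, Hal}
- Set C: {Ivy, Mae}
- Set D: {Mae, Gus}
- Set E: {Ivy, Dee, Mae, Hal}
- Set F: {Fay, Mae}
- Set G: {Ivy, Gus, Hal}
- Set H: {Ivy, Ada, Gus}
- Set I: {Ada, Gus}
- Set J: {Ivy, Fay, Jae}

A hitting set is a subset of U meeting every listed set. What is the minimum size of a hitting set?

Take T = {Ivy, Mae, Gus}. Each listed set contains at least one of these, so T is a hitting set of size 3.
No choice of 2 items meets every set, so 3 is the minimum.

3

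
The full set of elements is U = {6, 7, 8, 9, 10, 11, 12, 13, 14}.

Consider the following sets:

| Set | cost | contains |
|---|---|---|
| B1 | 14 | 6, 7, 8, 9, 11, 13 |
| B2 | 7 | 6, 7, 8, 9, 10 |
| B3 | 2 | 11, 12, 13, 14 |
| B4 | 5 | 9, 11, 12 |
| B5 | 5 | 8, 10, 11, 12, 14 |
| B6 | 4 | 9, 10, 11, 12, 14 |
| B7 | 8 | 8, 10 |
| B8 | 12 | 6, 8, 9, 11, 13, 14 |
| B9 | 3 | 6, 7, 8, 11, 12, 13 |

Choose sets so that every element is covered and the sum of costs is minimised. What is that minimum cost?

B6, B9 together cover every element (B6 ∪ B9 = {6, 7, 8, 9, 10, 11, 12, 13, 14}); total cost 4 + 3 = 7.
The greedy pick B3, B9, B6 costs 9; no covering selection beats 7.

7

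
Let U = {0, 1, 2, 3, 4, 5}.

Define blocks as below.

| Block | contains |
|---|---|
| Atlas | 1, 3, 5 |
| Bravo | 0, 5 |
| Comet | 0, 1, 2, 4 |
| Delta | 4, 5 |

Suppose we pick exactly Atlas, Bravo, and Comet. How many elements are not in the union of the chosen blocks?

0

Union of Atlas, Bravo, Comet = {0, 1, 2, 3, 4, 5} — that's every element, so 0 are uncovered.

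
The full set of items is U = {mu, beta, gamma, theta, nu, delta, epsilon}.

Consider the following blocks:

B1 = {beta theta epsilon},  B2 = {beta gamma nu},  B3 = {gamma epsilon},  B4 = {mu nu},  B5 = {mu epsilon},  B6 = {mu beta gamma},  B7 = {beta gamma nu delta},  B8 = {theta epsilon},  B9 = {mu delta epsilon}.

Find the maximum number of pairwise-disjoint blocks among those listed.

2

B1, B4 are pairwise disjoint (B1={beta,theta,epsilon}; B4={mu,nu}).
Every remaining block overlaps one of these, and no 3 of the listed blocks are pairwise disjoint, so 2 is the maximum.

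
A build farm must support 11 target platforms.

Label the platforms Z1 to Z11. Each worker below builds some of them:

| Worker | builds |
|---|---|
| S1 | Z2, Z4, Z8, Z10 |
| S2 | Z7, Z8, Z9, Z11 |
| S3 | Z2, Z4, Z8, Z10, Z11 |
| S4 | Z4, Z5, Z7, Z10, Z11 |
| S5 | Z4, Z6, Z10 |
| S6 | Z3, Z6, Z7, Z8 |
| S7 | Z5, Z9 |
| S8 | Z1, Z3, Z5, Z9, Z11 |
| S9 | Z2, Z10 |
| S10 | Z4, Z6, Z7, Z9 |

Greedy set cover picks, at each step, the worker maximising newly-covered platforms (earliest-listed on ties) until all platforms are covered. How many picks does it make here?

3

Greedy: pick S3 (covers 5 new) → pick S8 (covers 4 new) → pick S6 (covers 2 new). Total picks: 3.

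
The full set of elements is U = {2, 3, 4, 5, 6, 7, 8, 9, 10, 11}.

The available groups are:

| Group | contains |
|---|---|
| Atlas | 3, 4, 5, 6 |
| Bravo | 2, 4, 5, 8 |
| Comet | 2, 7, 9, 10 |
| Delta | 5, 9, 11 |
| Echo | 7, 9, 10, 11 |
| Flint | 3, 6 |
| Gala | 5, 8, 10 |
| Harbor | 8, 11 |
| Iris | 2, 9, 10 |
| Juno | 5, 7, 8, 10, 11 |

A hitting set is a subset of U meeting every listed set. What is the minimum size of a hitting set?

The 3 elements {3, 8, 9} hit every group.
The groups Atlas, Comet, Harbor are pairwise disjoint, so any hitting set needs a separate element for each — at least 3. Hence 3 is optimal.

3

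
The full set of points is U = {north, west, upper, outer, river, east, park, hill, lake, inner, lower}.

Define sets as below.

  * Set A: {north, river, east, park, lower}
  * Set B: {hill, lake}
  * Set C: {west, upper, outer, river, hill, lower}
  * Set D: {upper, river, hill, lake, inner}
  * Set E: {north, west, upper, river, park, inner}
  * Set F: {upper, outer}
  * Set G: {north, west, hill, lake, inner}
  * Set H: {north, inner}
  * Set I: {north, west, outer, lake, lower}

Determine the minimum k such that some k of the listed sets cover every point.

Take {A, D, I}. Their union is {north, west, upper, outer, river, east, park, hill, lake, inner, lower}, which is all 11 points.
Only A contains east, so A is forced; the remaining 6 points need at least 2 more sets (each remaining set adds at most 4) — so at least 3 sets are needed, and 3 is optimal.

3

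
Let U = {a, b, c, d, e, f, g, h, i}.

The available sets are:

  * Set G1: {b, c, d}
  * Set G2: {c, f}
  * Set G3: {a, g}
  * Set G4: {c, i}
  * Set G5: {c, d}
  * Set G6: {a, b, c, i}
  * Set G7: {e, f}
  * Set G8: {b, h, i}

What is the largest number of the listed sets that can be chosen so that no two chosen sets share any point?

4

G3, G5, G7, G8 are pairwise disjoint (G3={a,g}; G5={c,d}; G7={e,f}; G8={b,h,i}).
Every remaining set overlaps one of these, and no 5 of the listed sets are pairwise disjoint, so 4 is the maximum.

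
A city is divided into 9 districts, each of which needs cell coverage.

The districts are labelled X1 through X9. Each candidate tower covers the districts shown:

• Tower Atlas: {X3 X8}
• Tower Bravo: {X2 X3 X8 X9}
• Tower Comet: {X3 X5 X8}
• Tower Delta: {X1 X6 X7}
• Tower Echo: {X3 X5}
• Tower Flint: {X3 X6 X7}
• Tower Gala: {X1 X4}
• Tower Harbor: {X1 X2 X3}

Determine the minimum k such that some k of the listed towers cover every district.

Take {Bravo, Echo, Flint, Gala}. Their union is {X1, X2, X3, X4, X5, X6, X7, X8, X9}, which is all 9 districts.
No 3 of the 8 towers cover everything (all 56 combinations miss at least one district), so 4 is optimal.

4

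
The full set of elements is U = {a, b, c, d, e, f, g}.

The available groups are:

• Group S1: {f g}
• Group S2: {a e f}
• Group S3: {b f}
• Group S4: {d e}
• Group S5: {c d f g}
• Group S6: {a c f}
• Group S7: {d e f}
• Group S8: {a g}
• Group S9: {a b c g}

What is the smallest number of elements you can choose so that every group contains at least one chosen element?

H = {a, d, f} meets every group (each contains at least one member of H), and |H| = 3.
The groups S3, S4, S8 are pairwise disjoint, so any hitting set needs a separate element for each — at least 3. Hence 3 is optimal.

3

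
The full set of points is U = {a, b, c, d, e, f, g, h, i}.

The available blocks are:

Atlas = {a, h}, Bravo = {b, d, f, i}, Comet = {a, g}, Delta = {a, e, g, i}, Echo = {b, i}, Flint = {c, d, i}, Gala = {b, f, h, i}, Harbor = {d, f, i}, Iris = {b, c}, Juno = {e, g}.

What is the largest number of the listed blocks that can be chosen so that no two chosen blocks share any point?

Atlas, Harbor, Iris, Juno are pairwise disjoint (Atlas={a,h}; Harbor={d,f,i}; Iris={b,c}; Juno={e,g}).
Every remaining block overlaps one of these, and no 5 of the listed blocks are pairwise disjoint, so 4 is the maximum.

4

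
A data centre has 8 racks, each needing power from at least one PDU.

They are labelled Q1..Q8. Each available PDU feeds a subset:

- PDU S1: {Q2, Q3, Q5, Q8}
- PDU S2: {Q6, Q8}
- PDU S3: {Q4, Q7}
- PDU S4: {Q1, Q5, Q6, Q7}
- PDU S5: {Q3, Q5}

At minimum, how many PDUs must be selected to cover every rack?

3

Take {S1, S3, S4}. Their union is {Q1, Q2, Q3, Q4, Q5, Q6, Q7, Q8}, which is all 8 racks.
Only S4 contains Q1, so S4 is forced; the remaining 4 racks need at least 2 more PDUs (each remaining PDU adds at most 3) — so at least 3 PDUs are needed, and 3 is optimal.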